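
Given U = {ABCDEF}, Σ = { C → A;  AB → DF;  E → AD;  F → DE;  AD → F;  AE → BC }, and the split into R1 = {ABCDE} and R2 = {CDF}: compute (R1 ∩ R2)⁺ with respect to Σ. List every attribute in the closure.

ABCDEF

R1 ∩ R2 = {CD}.
C → A applies, adding A
AD → F applies, adding F
F → DE applies, adding E
AE → BC applies, adding B
Closure: {ABCDEF}.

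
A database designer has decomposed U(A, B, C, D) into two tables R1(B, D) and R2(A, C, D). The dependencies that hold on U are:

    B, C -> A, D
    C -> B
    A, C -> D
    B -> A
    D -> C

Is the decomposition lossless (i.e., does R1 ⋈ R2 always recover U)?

Common attributes: R1 ∩ R2 = {D}.
Closure of {D}: D → C applies, adding C; C → B applies, adding B; B → A applies, adding A. So (D)⁺ = {A, B, C, D}.
This closure contains every attribute of R1, so R1 ∩ R2 → R1. The join is lossless.

Yes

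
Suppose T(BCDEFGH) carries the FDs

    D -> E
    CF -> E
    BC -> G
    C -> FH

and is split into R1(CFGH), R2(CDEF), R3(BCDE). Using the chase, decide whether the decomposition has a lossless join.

No

Chase test. Columns are BCDEFGH; row i has aⱼ where attribute j ∈ Ri, else bᵢⱼ.
Initial tableau (one row per fragment):
  row 1: b11 a2 b13 b14 a5 a6 a7
  row 2: b21 a2 a3 a4 a5 b26 b27
  row 3: a1 a2 a3 a4 b35 b36 b37
Rows 1 and 2 agree on CF; apply CF→E and equate their E entries.
Rows 1 and 2 agree on C; apply C→FH and equate their FH entries.
Rows 1 and 3 agree on C; apply C→FH and equate their FH entries.
No row becomes fully distinguished — the join is lossy.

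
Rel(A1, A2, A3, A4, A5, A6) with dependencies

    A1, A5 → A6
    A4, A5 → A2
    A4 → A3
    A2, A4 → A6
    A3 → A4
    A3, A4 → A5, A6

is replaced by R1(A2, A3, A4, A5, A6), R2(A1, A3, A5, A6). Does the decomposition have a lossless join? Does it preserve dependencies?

lossless and dependency-preserving

Lossless test: (A3, A5, A6)⁺ = {A2, A3, A4, A5, A6}, which contains all of one fragment — lossless.
Dependency preservation: every FD's attributes lie within a single fragment, so each can be enforced locally — preserved.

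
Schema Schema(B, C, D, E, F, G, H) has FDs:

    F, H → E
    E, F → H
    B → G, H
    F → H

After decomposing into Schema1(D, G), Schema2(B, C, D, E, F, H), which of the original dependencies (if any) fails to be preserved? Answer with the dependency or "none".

B → G, H

Check B → G, H: no single fragment contains all of {B, G, H}, and the restricted closure of {B} across the fragments never reaches {G, H}.
F, H → E is preserved.
E, F → H is preserved.
F → H is preserved.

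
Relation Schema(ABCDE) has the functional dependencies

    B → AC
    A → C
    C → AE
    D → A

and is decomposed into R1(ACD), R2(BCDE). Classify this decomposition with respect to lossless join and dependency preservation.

lossless and dependency-preserving

Lossless test: (CD)⁺ = {ACDE}, which contains all of one fragment — lossless.
Dependency preservation: B → AC; C → AE are not contained in any single fragment, but the restricted closure of each left-hand side across the fragments still reaches the right-hand side; the remaining FDs each lie inside some fragment. All dependencies are preserved.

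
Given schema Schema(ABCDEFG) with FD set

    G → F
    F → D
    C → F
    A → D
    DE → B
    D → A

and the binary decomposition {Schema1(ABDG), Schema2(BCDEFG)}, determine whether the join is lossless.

Yes

Common attributes: Schema1 ∩ Schema2 = {BDG}.
Closure of {BDG}: G → F applies, adding F; D → A applies, adding A. So (BDG)⁺ = {ABDFG}.
This closure contains every attribute of Schema1, so Schema1 ∩ Schema2 → Schema1. The join is lossless.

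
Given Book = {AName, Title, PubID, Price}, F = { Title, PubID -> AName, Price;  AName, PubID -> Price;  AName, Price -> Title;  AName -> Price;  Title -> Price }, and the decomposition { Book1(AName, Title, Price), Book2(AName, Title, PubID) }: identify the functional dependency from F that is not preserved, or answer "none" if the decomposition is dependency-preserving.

Title, PubID → AName, Price: restricted closure across fragments reaches AName, Price.
AName, PubID → Price: restricted closure across fragments reaches Price.
AName, Price → Title lies within Book1.
AName → Price lies within Book1.
Title → Price lies within Book1.
Every dependency is enforceable on the fragments, so the decomposition is dependency-preserving.

none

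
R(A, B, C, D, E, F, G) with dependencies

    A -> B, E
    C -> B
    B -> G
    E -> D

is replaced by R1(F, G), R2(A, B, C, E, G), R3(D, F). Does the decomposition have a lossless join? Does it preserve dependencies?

Lossless test (chase): applying each FD to every pair of rows produces no changes in the tableau, so no row becomes fully distinguished — the join is lossy.
Dependency preservation: the restricted closure of {E} across the fragments never reaches {D}, so E → D cannot be enforced without a join — not preserved.

lossy and not dependency-preserving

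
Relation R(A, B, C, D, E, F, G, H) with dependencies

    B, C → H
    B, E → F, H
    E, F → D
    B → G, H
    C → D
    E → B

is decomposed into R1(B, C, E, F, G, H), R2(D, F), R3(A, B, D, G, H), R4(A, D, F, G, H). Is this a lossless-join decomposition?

No

Chase test. Columns are A, B, C, D, E, F, G, H; row i has aⱼ where attribute j ∈ Ri, else bᵢⱼ.
Initial tableau (one row per fragment):
  row 1: b11 a2 a3 b14 a5 a6 a7 a8
  row 2: b21 b22 b23 a4 b25 a6 b27 b28
  row 3: a1 a2 b33 a4 b35 b36 a7 a8
  row 4: a1 b42 b43 a4 b45 a6 a7 a8
No row becomes fully distinguished — the join is lossy.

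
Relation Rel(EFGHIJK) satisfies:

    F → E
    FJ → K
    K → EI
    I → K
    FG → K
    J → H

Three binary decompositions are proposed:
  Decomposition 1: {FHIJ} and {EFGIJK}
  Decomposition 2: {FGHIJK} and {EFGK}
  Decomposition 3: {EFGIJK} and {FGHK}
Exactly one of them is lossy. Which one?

Decomposition 3

Decomposition 1: common = {FIJ}, closure = {EFHIJK} → lossless.
Decomposition 2: common = {FGK}, closure = {EFGIK} → lossless.
Decomposition 3: common = {FGK}, closure = {EFGIK} → lossy.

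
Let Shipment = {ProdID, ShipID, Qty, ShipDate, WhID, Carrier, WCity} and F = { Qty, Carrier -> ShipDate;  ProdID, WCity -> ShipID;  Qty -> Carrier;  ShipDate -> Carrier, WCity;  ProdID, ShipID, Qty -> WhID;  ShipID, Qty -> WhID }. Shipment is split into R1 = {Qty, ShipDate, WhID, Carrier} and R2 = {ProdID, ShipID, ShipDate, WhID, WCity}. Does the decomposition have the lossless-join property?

No

Common attributes: R1 ∩ R2 = {ShipDate, WhID}.
Closure of {ShipDate, WhID}: ShipDate → Carrier, WCity applies, adding Carrier, WCity. So (ShipDate, WhID)⁺ = {ShipDate, WhID, Carrier, WCity}.
The closure contains neither all of R1 = {Qty, ShipDate, WhID, Carrier} nor all of R2 = {ProdID, ShipID, ShipDate, WhID, WCity}, so the common attributes are not a superkey of either fragment. The join is lossy.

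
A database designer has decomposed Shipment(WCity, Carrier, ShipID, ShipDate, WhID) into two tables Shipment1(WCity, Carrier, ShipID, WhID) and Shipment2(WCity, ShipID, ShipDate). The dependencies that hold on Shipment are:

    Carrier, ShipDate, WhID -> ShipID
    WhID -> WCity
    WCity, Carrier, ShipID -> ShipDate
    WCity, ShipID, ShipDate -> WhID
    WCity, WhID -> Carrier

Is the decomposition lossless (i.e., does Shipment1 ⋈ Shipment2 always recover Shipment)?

Common attributes: Shipment1 ∩ Shipment2 = {WCity, ShipID}.
No dependency enlarges {WCity, ShipID}, so (WCity, ShipID)⁺ = {WCity, ShipID}.
The closure contains neither all of Shipment1 = {WCity, Carrier, ShipID, WhID} nor all of Shipment2 = {WCity, ShipID, ShipDate}, so the common attributes are not a superkey of either fragment. The join is lossy.

No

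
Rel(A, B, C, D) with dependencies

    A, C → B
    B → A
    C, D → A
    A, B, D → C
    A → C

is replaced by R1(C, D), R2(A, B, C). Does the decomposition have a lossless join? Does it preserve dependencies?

Lossless test: (C)⁺ = {C}, which is a superkey of neither fragment — lossy.
Dependency preservation: the restricted closure of {C, D} across the fragments never reaches {A}, so C, D → A cannot be enforced without a join — not preserved.

lossy and not dependency-preserving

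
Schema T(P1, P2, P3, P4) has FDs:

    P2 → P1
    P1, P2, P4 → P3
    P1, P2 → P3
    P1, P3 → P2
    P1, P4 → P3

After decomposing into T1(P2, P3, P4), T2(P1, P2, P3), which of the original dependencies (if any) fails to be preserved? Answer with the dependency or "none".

P1, P4 → P3

Check P1, P4 → P3: no single fragment contains all of {P1, P3, P4}, and the restricted closure of {P1, P4} across the fragments never reaches {P3}.
P2 → P1 is preserved.
P1, P2, P4 → P3 is preserved.
P1, P2 → P3 is preserved.
P1, P3 → P2 is preserved.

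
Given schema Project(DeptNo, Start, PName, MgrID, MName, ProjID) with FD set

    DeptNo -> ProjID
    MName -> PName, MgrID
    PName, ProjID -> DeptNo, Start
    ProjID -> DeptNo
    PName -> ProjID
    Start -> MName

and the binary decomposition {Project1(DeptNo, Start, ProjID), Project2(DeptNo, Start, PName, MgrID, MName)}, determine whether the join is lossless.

Common attributes: Project1 ∩ Project2 = {DeptNo, Start}.
Closure of {DeptNo, Start}: DeptNo → ProjID applies, adding ProjID; Start → MName applies, adding MName; MName → PName, MgrID applies, adding PName, MgrID. So (DeptNo, Start)⁺ = {DeptNo, Start, PName, MgrID, MName, ProjID}.
This closure contains every attribute of Project1, so Project1 ∩ Project2 → Project1. The join is lossless.

Yes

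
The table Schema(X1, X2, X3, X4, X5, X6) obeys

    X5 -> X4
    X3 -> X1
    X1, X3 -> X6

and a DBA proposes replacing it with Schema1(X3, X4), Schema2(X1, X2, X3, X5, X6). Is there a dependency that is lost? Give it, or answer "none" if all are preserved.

Check X5 → X4: no single fragment contains all of {X4, X5}, and the restricted closure of {X5} across the fragments never reaches {X4}.
X3 → X1 is preserved.
X1, X3 → X6 is preserved.

X5 -> X4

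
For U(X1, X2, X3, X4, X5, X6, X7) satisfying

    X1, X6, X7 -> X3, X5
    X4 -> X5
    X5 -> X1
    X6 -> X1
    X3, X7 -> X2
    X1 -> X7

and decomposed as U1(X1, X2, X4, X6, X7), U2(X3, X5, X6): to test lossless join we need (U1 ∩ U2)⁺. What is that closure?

X1, X2, X3, X5, X6, X7

U1 ∩ U2 = {X6}.
X6 → X1 applies, adding X1
X1 → X7 applies, adding X7
X1, X6, X7 → X3, X5 applies, adding X3, X5
X3, X7 → X2 applies, adding X2
Closure: {X1, X2, X3, X5, X6, X7}.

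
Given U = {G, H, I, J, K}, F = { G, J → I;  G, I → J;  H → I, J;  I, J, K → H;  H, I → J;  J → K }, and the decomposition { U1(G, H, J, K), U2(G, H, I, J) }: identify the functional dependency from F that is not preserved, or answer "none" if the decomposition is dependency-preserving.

none

G, J → I lies within U2.
G, I → J lies within U2.
H → I, J lies within U2.
I, J, K → H: restricted closure across fragments reaches H.
H, I → J lies within U2.
J → K lies within U1.
Every dependency is enforceable on the fragments, so the decomposition is dependency-preserving.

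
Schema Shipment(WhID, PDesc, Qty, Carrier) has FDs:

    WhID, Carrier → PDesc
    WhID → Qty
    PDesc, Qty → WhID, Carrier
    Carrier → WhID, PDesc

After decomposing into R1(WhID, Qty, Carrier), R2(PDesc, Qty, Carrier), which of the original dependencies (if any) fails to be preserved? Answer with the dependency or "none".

none

WhID, Carrier → PDesc: restricted closure across fragments reaches PDesc.
WhID → Qty lies within R1.
PDesc, Qty → WhID, Carrier: restricted closure across fragments reaches WhID, Carrier.
Carrier → WhID, PDesc: restricted closure across fragments reaches WhID, PDesc.
Every dependency is enforceable on the fragments, so the decomposition is dependency-preserving.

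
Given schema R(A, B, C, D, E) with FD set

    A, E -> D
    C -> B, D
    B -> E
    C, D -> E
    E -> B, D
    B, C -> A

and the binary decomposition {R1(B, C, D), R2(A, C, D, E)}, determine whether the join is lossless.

Yes

Common attributes: R1 ∩ R2 = {C, D}.
Closure of {C, D}: C → B, D applies, adding B; B → E applies, adding E; B, C → A applies, adding A. So (C, D)⁺ = {A, B, C, D, E}.
This closure contains every attribute of R1, so R1 ∩ R2 → R1. The join is lossless.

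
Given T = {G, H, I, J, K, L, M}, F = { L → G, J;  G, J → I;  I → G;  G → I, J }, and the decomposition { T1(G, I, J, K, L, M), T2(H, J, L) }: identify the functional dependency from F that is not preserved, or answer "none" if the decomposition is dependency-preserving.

none

L → G, J lies within T1.
G, J → I lies within T1.
I → G lies within T1.
G → I, J lies within T1.
Every dependency is enforceable on the fragments, so the decomposition is dependency-preserving.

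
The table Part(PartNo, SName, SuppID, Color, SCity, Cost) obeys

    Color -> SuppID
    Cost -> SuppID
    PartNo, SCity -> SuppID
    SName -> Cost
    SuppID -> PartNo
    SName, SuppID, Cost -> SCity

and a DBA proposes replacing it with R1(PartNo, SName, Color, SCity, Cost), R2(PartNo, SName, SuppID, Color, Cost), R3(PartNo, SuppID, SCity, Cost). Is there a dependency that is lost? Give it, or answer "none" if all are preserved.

none

Color → SuppID lies within R2.
Cost → SuppID lies within R2.
PartNo, SCity → SuppID lies within R3.
SName → Cost lies within R1.
SuppID → PartNo lies within R2.
SName, SuppID, Cost → SCity: restricted closure across fragments reaches SCity.
Every dependency is enforceable on the fragments, so the decomposition is dependency-preserving.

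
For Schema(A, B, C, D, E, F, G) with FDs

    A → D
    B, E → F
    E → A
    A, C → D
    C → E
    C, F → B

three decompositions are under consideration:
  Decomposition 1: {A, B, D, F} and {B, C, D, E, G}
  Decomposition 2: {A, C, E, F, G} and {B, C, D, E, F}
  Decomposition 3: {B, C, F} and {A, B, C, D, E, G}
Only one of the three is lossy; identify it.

Decomposition 1

Decomposition 1: common = {B, D}, closure = {B, D} → lossy.
Decomposition 2: common = {C, E, F}, closure = {A, B, C, D, E, F} → lossless.
Decomposition 3: common = {B, C}, closure = {A, B, C, D, E, F} → lossless.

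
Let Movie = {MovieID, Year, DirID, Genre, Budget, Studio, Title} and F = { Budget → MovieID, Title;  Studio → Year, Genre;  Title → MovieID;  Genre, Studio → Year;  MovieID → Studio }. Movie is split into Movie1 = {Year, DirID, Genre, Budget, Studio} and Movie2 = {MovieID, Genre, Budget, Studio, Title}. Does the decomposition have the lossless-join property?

Common attributes: Movie1 ∩ Movie2 = {Genre, Budget, Studio}.
Closure of {Genre, Budget, Studio}: Budget → MovieID, Title applies, adding MovieID, Title; Studio → Year, Genre applies, adding Year. So (Genre, Budget, Studio)⁺ = {MovieID, Year, Genre, Budget, Studio, Title}.
This closure contains every attribute of Movie2, so Movie1 ∩ Movie2 → Movie2. The join is lossless.

Yes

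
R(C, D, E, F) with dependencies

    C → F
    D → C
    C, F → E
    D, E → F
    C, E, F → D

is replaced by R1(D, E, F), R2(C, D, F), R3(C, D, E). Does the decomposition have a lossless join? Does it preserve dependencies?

lossless and dependency-preserving

Lossless test (chase): Rows 2 and 3 agree on C; apply C→F and equate their F entries. Rows 1 and 2 agree on D; apply D→C and equate their C entries. Rows 1 and 2 agree on C, F; apply C, F→E and equate their E entries. Row 1 is now all distinguished symbols — the join is lossless.
Dependency preservation: C, F → E; C, E, F → D are not contained in any single fragment, but the restricted closure of each left-hand side across the fragments still reaches the right-hand side; the remaining FDs each lie inside some fragment. All dependencies are preserved.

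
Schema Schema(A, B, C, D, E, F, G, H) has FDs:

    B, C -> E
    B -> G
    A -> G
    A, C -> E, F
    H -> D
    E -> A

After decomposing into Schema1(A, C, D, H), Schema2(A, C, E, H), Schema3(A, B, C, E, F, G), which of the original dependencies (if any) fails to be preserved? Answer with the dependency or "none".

B, C → E lies within Schema3.
B → G lies within Schema3.
A → G lies within Schema3.
A, C → E, F lies within Schema3.
H → D lies within Schema1.
E → A lies within Schema2.
Every dependency is enforceable on the fragments, so the decomposition is dependency-preserving.

none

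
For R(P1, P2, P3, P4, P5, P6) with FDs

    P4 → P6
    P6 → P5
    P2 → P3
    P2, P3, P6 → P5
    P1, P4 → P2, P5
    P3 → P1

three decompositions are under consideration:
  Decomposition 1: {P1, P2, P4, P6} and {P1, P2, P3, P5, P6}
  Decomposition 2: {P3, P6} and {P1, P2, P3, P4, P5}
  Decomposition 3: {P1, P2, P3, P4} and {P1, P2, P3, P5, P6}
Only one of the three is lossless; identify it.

Decomposition 1

Decomposition 1: common = {P1, P2, P6}, closure = {P1, P2, P3, P5, P6} → lossless.
Decomposition 2: common = {P3}, closure = {P1, P3} → lossy.
Decomposition 3: common = {P1, P2, P3}, closure = {P1, P2, P3} → lossy.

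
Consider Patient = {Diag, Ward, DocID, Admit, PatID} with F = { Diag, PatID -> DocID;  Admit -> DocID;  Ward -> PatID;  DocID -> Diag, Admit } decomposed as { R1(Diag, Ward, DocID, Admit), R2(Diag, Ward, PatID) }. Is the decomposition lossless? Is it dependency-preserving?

lossless but not dependency-preserving

Lossless test: (Diag, Ward)⁺ = {Diag, Ward, DocID, Admit, PatID}, which contains all of one fragment — lossless.
Dependency preservation: the restricted closure of {Diag, PatID} across the fragments never reaches {DocID}, so Diag, PatID → DocID cannot be enforced without a join — not preserved.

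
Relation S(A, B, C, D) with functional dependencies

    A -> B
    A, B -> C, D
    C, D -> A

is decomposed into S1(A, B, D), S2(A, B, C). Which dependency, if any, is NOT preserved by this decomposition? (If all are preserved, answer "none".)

C, D -> A

Check C, D → A: no single fragment contains all of {A, C, D}, and the restricted closure of {C, D} across the fragments never reaches {A}.
A → B is preserved.
A, B → C, D is preserved.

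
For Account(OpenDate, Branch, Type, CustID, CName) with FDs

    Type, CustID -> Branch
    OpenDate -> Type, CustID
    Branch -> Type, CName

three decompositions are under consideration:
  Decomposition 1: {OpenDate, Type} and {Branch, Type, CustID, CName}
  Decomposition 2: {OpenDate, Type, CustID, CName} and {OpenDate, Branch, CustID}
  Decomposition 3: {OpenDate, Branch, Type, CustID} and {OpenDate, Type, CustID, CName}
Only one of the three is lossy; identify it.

Decomposition 1: common = {Type}, closure = {Type} → lossy.
Decomposition 2: common = {OpenDate, CustID}, closure = {OpenDate, Branch, Type, CustID, CName} → lossless.
Decomposition 3: common = {OpenDate, Type, CustID}, closure = {OpenDate, Branch, Type, CustID, CName} → lossless.

Decomposition 1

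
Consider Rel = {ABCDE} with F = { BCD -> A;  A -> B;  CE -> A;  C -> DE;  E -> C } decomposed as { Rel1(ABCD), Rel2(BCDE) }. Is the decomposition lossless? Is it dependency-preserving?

lossless and dependency-preserving

Lossless test: (BCD)⁺ = {ABCDE}, which contains all of one fragment — lossless.
Dependency preservation: CE → A is not contained in any single fragment, but the restricted closure of its left-hand side across the fragments still reaches the right-hand side; the remaining FDs each lie inside some fragment. All dependencies are preserved.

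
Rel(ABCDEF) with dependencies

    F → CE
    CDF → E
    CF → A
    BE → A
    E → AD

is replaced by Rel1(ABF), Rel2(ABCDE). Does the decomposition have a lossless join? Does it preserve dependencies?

Lossless test: (AB)⁺ = {AB}, which is a superkey of neither fragment — lossy.
Dependency preservation: the restricted closure of {F} across the fragments never reaches {CE}, so F → CE cannot be enforced without a join — not preserved.

lossy and not dependency-preserving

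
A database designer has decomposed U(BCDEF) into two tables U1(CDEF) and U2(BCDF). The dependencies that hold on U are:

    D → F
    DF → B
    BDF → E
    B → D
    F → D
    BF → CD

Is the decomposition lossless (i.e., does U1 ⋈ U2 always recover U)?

Yes

Common attributes: U1 ∩ U2 = {CDF}.
Closure of {CDF}: DF → B applies, adding B; BDF → E applies, adding E. So (CDF)⁺ = {BCDEF}.
This closure contains every attribute of U1, so U1 ∩ U2 → U1. The join is lossless.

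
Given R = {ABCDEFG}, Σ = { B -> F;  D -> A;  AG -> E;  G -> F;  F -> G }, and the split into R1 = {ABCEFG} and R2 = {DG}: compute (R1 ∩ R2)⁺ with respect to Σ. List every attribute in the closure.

R1 ∩ R2 = {G}.
G → F applies, adding F
Closure: {FG}.

FG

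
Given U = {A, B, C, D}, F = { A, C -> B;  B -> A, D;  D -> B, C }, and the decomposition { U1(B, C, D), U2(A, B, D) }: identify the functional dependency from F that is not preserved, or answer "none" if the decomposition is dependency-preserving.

A, C -> B

Check A, C → B: no single fragment contains all of {A, B, C}, and the restricted closure of {A, C} across the fragments never reaches {B}.
B → A, D is preserved.
D → B, C is preserved.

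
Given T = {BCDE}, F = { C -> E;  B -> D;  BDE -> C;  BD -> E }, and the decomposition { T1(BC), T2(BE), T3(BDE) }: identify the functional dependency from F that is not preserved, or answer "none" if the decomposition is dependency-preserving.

C -> E

Check C → E: no single fragment contains all of {CE}, and the restricted closure of {C} across the fragments never reaches {E}.
B → D is preserved.
BDE → C is preserved.
BD → E is preserved.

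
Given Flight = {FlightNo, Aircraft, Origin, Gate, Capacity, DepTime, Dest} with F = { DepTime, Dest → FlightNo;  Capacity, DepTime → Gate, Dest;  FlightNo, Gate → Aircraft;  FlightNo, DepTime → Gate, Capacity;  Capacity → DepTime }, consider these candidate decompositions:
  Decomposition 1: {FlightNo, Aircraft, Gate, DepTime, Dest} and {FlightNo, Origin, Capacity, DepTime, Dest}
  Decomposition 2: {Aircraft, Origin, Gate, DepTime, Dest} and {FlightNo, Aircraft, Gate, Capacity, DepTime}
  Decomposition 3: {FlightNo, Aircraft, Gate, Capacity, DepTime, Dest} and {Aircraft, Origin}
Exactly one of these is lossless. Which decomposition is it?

Decomposition 1: common = {FlightNo, DepTime, Dest}, closure = {FlightNo, Aircraft, Gate, Capacity, DepTime, Dest} → lossless.
Decomposition 2: common = {Aircraft, Gate, DepTime}, closure = {Aircraft, Gate, DepTime} → lossy.
Decomposition 3: common = {Aircraft}, closure = {Aircraft} → lossy.

Decomposition 1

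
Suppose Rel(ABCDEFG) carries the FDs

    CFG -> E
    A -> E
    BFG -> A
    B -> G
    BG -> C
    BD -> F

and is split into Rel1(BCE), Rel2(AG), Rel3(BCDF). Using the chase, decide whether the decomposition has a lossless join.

Chase test. Columns are ABCDEFG; row i has aⱼ where attribute j ∈ Reli, else bᵢⱼ.
Initial tableau (one row per fragment):
  row 1: b11 a2 a3 b14 a5 b16 b17
  row 2: a1 b22 b23 b24 b25 b26 a7
  row 3: b31 a2 a3 a4 b35 a6 b37
Rows 1 and 3 agree on B; apply B→G and equate their G entries.
No row becomes fully distinguished — the join is lossy.

No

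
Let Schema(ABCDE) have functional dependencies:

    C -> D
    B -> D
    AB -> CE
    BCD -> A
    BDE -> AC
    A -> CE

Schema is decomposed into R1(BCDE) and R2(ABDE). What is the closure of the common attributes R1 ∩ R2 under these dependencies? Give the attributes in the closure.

R1 ∩ R2 = {BDE}.
BDE → AC applies, adding AC
Closure: {ABCDE}.

ABCDE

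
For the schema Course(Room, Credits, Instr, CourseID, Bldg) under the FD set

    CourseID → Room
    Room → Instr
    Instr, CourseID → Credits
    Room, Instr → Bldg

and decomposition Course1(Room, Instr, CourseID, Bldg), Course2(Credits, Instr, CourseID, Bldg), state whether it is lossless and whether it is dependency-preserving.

lossless and dependency-preserving

Lossless test: (Instr, CourseID, Bldg)⁺ = {Room, Credits, Instr, CourseID, Bldg}, which contains all of one fragment — lossless.
Dependency preservation: every FD's attributes lie within a single fragment, so each can be enforced locally — preserved.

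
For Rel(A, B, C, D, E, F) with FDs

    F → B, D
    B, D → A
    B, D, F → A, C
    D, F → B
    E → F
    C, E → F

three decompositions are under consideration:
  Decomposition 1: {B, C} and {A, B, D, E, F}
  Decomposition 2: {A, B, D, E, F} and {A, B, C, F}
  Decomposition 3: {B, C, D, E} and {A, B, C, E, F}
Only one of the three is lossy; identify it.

Decomposition 1

Decomposition 1: common = {B}, closure = {B} → lossy.
Decomposition 2: common = {A, B, F}, closure = {A, B, C, D, F} → lossless.
Decomposition 3: common = {B, C, E}, closure = {A, B, C, D, E, F} → lossless.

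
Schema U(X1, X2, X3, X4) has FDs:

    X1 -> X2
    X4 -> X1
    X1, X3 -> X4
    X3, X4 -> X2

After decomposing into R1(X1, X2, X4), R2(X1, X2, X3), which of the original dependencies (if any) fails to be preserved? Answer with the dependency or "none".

Check X1, X3 → X4: no single fragment contains all of {X1, X3, X4}, and the restricted closure of {X1, X3} across the fragments never reaches {X4}.
X1 → X2 is preserved.
X4 → X1 is preserved.
X3, X4 → X2 is preserved.

X1, X3 -> X4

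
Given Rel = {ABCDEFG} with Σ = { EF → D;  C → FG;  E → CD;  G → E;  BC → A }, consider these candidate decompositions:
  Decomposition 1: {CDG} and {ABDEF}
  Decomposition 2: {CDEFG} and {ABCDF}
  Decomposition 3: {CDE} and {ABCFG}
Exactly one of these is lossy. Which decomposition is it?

Decomposition 1

Decomposition 1: common = {D}, closure = {D} → lossy.
Decomposition 2: common = {CDF}, closure = {CDEFG} → lossless.
Decomposition 3: common = {C}, closure = {CDEFG} → lossless.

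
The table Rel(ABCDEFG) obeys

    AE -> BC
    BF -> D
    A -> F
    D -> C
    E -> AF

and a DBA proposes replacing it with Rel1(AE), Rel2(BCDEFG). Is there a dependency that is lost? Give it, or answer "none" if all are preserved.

A -> F

Check A → F: no single fragment contains all of {AF}, and the restricted closure of {A} across the fragments never reaches {F}.
AE → BC is preserved.
BF → D is preserved.
D → C is preserved.
E → AF is preserved.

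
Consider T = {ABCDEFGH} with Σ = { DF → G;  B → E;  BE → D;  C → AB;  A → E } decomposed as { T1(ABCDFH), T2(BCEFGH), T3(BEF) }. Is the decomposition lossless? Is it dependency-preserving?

Lossless test (chase): Rows 1 and 2 agree on B; apply B→E and equate their E entries. Rows 1 and 2 agree on BE; apply BE→D and equate their D entries. Rows 1 and 3 agree on BE; apply BE→D and equate their D entries. Rows 1 and 2 agree on C; apply C→AB and equate their AB entries. Rows 1 and 2 agree on DF; apply DF→G and equate their G entries. Rows 1 and 3 agree on DF; apply DF→G and equate their G entries. Row 1 is now all distinguished symbols — the join is lossless.
Dependency preservation: the restricted closure of {DF} across the fragments never reaches {G}, so DF → G cannot be enforced without a join — not preserved.

lossless but not dependency-preserving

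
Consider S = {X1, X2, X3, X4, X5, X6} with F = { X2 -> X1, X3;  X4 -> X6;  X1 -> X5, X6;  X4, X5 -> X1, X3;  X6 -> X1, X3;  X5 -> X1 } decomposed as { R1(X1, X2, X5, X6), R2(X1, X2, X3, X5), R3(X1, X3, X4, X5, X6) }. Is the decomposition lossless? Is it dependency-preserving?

lossy but dependency-preserving

Lossless test (chase): Rows 1 and 2 agree on X2; apply X2→X1, X3 and equate their X1, X3 entries. Rows 1 and 2 agree on X1; apply X1→X5, X6 and equate their X5, X6 entries. No row becomes fully distinguished — the join is lossy.
Dependency preservation: every FD's attributes lie within a single fragment, so each can be enforced locally — preserved.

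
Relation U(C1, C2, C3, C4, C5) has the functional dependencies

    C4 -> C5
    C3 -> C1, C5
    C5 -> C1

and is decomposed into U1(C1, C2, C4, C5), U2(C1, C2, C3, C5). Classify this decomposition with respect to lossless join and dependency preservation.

lossy but dependency-preserving

Lossless test: (C1, C2, C5)⁺ = {C1, C2, C5}, which is a superkey of neither fragment — lossy.
Dependency preservation: every FD's attributes lie within a single fragment, so each can be enforced locally — preserved.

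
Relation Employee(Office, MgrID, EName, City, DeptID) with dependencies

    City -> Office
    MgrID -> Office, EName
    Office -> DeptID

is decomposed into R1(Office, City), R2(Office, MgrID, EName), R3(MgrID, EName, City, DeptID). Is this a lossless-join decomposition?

Chase test. Columns are Office, MgrID, EName, City, DeptID; row i has aⱼ where attribute j ∈ Ri, else bᵢⱼ.
Initial tableau (one row per fragment):
  row 1: a1 b12 b13 a4 b15
  row 2: a1 a2 a3 b24 b25
  row 3: b31 a2 a3 a4 a5
Rows 1 and 3 agree on City; apply City→Office and equate their Office entries.
Rows 1 and 2 agree on Office; apply Office→DeptID and equate their DeptID entries.
Rows 1 and 3 agree on Office; apply Office→DeptID and equate their DeptID entries.
Row 3 is now all distinguished symbols — the join is lossless.

Yes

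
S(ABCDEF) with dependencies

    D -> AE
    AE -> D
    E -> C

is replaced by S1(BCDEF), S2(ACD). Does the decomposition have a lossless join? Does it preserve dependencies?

lossless but not dependency-preserving

Lossless test: (CD)⁺ = {ACDE}, which contains all of one fragment — lossless.
Dependency preservation: the restricted closure of {AE} across the fragments never reaches {D}, so AE → D cannot be enforced without a join — not preserved.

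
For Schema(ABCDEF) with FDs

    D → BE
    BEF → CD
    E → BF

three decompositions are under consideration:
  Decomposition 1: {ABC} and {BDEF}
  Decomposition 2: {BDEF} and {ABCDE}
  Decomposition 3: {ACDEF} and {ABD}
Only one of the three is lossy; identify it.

Decomposition 1

Decomposition 1: common = {B}, closure = {B} → lossy.
Decomposition 2: common = {BDE}, closure = {BCDEF} → lossless.
Decomposition 3: common = {AD}, closure = {ABCDEF} → lossless.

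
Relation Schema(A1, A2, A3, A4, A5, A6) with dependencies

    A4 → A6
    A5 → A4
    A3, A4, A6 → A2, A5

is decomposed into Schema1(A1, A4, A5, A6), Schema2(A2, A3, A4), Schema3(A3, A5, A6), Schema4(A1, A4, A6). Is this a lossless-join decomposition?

Chase test. Columns are A1, A2, A3, A4, A5, A6; row i has aⱼ where attribute j ∈ Schemai, else bᵢⱼ.
Initial tableau (one row per fragment):
  row 1: a1 b12 b13 a4 a5 a6
  row 2: b21 a2 a3 a4 b25 b26
  row 3: b31 b32 a3 b34 a5 a6
  row 4: a1 b42 b43 a4 b45 a6
Rows 1 and 2 agree on A4; apply A4→A6 and equate their A6 entries.
Rows 1 and 3 agree on A5; apply A5→A4 and equate their A4 entries.
Rows 2 and 3 agree on A3, A4, A6; apply A3, A4, A6→A2, A5 and equate their A2, A5 entries.
No row becomes fully distinguished — the join is lossy.

No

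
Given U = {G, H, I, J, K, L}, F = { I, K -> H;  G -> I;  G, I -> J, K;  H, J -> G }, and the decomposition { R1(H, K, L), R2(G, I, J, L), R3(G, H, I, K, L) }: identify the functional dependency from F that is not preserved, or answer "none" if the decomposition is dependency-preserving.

Check H, J → G: no single fragment contains all of {G, H, J}, and the restricted closure of {H, J} across the fragments never reaches {G}.
I, K → H is preserved.
G → I is preserved.
G, I → J, K is preserved.

H, J -> G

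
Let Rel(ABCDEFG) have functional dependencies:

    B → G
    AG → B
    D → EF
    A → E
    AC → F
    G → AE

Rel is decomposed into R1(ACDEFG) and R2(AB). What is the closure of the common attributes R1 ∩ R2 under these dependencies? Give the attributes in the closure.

R1 ∩ R2 = {A}.
A → E applies, adding E
Closure: {AE}.

AE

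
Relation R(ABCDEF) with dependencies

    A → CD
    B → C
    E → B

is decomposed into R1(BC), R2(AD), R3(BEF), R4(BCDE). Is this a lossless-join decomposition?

No

Chase test. Columns are ABCDEF; row i has aⱼ where attribute j ∈ Ri, else bᵢⱼ.
Initial tableau (one row per fragment):
  row 1: b11 a2 a3 b14 b15 b16
  row 2: a1 b22 b23 a4 b25 b26
  row 3: b31 a2 b33 b34 a5 a6
  row 4: b41 a2 a3 a4 a5 b46
Rows 1 and 3 agree on B; apply B→C and equate their C entries.
No row becomes fully distinguished — the join is lossy.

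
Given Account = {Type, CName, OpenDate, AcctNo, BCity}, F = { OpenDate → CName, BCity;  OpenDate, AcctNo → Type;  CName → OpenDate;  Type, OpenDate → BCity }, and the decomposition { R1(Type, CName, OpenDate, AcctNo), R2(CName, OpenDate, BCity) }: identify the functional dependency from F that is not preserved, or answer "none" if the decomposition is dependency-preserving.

none

OpenDate → CName, BCity lies within R2.
OpenDate, AcctNo → Type lies within R1.
CName → OpenDate lies within R1.
Type, OpenDate → BCity: restricted closure across fragments reaches BCity.
Every dependency is enforceable on the fragments, so the decomposition is dependency-preserving.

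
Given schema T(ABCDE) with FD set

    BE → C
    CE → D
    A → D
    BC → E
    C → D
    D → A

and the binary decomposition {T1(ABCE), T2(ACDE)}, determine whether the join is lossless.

Yes

Common attributes: T1 ∩ T2 = {ACE}.
Closure of {ACE}: CE → D applies, adding D. So (ACE)⁺ = {ACDE}.
This closure contains every attribute of T2, so T1 ∩ T2 → T2. The join is lossless.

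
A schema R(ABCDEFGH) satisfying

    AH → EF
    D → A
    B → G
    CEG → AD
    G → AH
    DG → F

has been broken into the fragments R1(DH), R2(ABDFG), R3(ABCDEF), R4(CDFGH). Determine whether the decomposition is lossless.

Yes

Chase test. Columns are ABCDEFGH; row i has aⱼ where attribute j ∈ Ri, else bᵢⱼ.
Initial tableau (one row per fragment):
  row 1: b11 b12 b13 a4 b15 b16 b17 a8
  row 2: a1 a2 b23 a4 b25 a6 a7 b28
  row 3: a1 a2 a3 a4 a5 a6 b37 b38
  row 4: b41 b42 a3 a4 b45 a6 a7 a8
Rows 1 and 2 agree on D; apply D→A and equate their A entries.
Rows 1 and 4 agree on D; apply D→A and equate their A entries.
Rows 2 and 3 agree on B; apply B→G and equate their G entries.
Rows 2 and 3 agree on G; apply G→AH and equate their AH entries.
Rows 2 and 4 agree on G; apply G→AH and equate their AH entries.
Rows 1 and 2 agree on AH; apply AH→EF and equate their EF entries.
Rows 1 and 3 agree on AH; apply AH→EF and equate their EF entries.
Rows 1 and 4 agree on AH; apply AH→EF and equate their EF entries.
Row 3 is now all distinguished symbols — the join is lossless.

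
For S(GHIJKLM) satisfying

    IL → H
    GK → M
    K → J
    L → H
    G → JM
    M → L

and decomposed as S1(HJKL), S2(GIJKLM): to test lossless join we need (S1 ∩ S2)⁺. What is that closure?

HJKL

S1 ∩ S2 = {JKL}.
L → H applies, adding H
Closure: {HJKL}.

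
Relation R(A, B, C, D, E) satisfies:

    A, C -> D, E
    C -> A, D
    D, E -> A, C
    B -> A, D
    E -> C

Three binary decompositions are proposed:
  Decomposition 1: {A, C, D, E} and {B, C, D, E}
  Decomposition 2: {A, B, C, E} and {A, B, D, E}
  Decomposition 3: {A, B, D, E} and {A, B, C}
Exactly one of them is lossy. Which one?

Decomposition 3

Decomposition 1: common = {C, D, E}, closure = {A, C, D, E} → lossless.
Decomposition 2: common = {A, B, E}, closure = {A, B, C, D, E} → lossless.
Decomposition 3: common = {A, B}, closure = {A, B, D} → lossy.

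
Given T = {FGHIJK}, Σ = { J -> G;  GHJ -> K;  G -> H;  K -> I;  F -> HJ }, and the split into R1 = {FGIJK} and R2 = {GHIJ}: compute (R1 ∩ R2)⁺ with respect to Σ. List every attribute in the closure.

R1 ∩ R2 = {GIJ}.
G → H applies, adding H
GHJ → K applies, adding K
Closure: {GHIJK}.

GHIJK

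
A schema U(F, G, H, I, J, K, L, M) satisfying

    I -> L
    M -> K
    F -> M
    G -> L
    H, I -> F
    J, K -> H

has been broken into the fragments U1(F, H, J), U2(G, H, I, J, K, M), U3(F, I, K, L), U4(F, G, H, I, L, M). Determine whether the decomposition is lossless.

Chase test. Columns are F, G, H, I, J, K, L, M; row i has aⱼ where attribute j ∈ Ui, else bᵢⱼ.
Initial tableau (one row per fragment):
  row 1: a1 b12 a3 b14 a5 b16 b17 b18
  row 2: b21 a2 a3 a4 a5 a6 b27 a8
  row 3: a1 b32 b33 a4 b35 a6 a7 b38
  row 4: a1 a2 a3 a4 b45 b46 a7 a8
Rows 2 and 3 agree on I; apply I→L and equate their L entries.
Rows 2 and 4 agree on M; apply M→K and equate their K entries.
Rows 1 and 3 agree on F; apply F→M and equate their M entries.
Rows 1 and 4 agree on F; apply F→M and equate their M entries.
Rows 2 and 4 agree on H, I; apply H, I→F and equate their F entries.
Rows 1 and 2 agree on M; apply M→K and equate their K entries.
Row 2 is now all distinguished symbols — the join is lossless.

Yes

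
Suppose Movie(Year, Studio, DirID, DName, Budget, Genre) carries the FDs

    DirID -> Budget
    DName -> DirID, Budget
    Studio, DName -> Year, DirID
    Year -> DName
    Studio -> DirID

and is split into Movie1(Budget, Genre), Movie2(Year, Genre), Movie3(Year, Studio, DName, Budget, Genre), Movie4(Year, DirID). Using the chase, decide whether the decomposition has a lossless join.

Yes

Chase test. Columns are Year, Studio, DirID, DName, Budget, Genre; row i has aⱼ where attribute j ∈ Moviei, else bᵢⱼ.
Initial tableau (one row per fragment):
  row 1: b11 b12 b13 b14 a5 a6
  row 2: a1 b22 b23 b24 b25 a6
  row 3: a1 a2 b33 a4 a5 a6
  row 4: a1 b42 a3 b44 b45 b46
Rows 2 and 3 agree on Year; apply Year→DName and equate their DName entries.
Rows 2 and 4 agree on Year; apply Year→DName and equate their DName entries.
Rows 2 and 3 agree on DName; apply DName→DirID, Budget and equate their DirID, Budget entries.
Rows 2 and 4 agree on DName; apply DName→DirID, Budget and equate their DirID, Budget entries.
Row 3 is now all distinguished symbols — the join is lossless.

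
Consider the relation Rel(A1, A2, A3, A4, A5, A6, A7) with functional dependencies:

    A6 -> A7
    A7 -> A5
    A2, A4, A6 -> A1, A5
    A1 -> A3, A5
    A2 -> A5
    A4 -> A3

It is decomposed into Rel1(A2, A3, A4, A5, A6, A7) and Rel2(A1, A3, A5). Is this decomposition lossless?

Common attributes: Rel1 ∩ Rel2 = {A3, A5}.
No dependency enlarges {A3, A5}, so (A3, A5)⁺ = {A3, A5}.
The closure contains neither all of Rel1 = {A2, A3, A4, A5, A6, A7} nor all of Rel2 = {A1, A3, A5}, so the common attributes are not a superkey of either fragment. The join is lossy.

No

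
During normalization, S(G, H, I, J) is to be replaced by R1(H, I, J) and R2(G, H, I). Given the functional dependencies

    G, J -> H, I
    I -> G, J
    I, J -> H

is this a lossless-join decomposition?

Yes

Common attributes: R1 ∩ R2 = {H, I}.
Closure of {H, I}: I → G, J applies, adding G, J. So (H, I)⁺ = {G, H, I, J}.
This closure contains every attribute of R1, so R1 ∩ R2 → R1. The join is lossless.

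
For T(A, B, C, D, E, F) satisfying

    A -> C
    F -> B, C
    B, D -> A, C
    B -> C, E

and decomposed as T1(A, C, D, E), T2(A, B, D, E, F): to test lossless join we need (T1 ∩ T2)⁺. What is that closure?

A, C, D, E

T1 ∩ T2 = {A, D, E}.
A → C applies, adding C
Closure: {A, C, D, E}.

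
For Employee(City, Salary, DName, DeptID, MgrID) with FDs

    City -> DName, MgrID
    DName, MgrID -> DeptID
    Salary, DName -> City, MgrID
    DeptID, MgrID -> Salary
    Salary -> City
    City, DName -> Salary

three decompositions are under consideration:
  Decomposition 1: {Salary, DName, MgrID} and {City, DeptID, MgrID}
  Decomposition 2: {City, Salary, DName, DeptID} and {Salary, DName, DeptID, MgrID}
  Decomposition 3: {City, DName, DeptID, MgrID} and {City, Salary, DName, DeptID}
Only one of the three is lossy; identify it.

Decomposition 1: common = {MgrID}, closure = {MgrID} → lossy.
Decomposition 2: common = {Salary, DName, DeptID}, closure = {City, Salary, DName, DeptID, MgrID} → lossless.
Decomposition 3: common = {City, DName, DeptID}, closure = {City, Salary, DName, DeptID, MgrID} → lossless.

Decomposition 1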